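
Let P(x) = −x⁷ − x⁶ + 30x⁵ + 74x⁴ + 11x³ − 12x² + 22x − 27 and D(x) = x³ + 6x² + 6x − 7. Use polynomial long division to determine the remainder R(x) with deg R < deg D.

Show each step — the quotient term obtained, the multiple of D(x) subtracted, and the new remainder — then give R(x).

R(x) = 5x + 1

Step 1: lead(−x⁷ − x⁶ + 30x⁵ + 74x⁴ + 11x³ − 12x² + 22x − 27) ÷ lead(D) = −x⁷ ÷ x³ = −x⁴. Subtract (−x⁴)·D = −x⁷ − 6x⁶ − 6x⁵ + 7x⁴. Remainder: 5x⁶ + 36x⁵ + 67x⁴ + 11x³ − 12x² + 22x − 27.
Step 2: lead(5x⁶ + 36x⁵ + 67x⁴ + 11x³ − 12x² + 22x − 27) ÷ lead(D) = 5x⁶ ÷ x³ = 5x³. Subtract (5x³)·D = 5x⁶ + 30x⁵ + 30x⁴ − 35x³. Remainder: 6x⁵ + 37x⁴ + 46x³ − 12x² + 22x − 27.
Step 3: lead(6x⁵ + 37x⁴ + 46x³ − 12x² + 22x − 27) ÷ lead(D) = 6x⁵ ÷ x³ = 6x². Subtract (6x²)·D = 6x⁵ + 36x⁴ + 36x³ − 42x². Remainder: x⁴ + 10x³ + 30x² + 22x − 27.
Step 4: lead(x⁴ + 10x³ + 30x² + 22x − 27) ÷ lead(D) = x⁴ ÷ x³ = x. Subtract (x)·D = x⁴ + 6x³ + 6x² − 7x. Remainder: 4x³ + 24x² + 29x − 27.
Step 5: lead(4x³ + 24x² + 29x − 27) ÷ lead(D) = 4x³ ÷ x³ = 4. Subtract (4)·D = 4x³ + 24x² + 24x − 28. Remainder: 5x + 1.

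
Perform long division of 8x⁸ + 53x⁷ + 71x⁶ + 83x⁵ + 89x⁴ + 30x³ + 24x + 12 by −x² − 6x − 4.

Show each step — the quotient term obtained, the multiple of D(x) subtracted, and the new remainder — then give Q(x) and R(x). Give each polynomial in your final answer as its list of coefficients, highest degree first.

Q = [-8, -5, -9, -9, 1, 0, -4]; R = [-4]

Step 1: lead(8x⁸ + 53x⁷ + 71x⁶ + 83x⁵ + 89x⁴ + 30x³ + 24x + 12) ÷ lead(D) = 8x⁸ ÷ −x² = −8x⁶. Subtract (−8x⁶)·D = 8x⁸ + 48x⁷ + 32x⁶. Remainder: 5x⁷ + 39x⁶ + 83x⁵ + 89x⁴ + 30x³ + 24x + 12.
Step 2: lead(5x⁷ + 39x⁶ + 83x⁵ + 89x⁴ + 30x³ + 24x + 12) ÷ lead(D) = 5x⁷ ÷ −x² = −5x⁵. Subtract (−5x⁵)·D = 5x⁷ + 30x⁶ + 20x⁵. Remainder: 9x⁶ + 63x⁵ + 89x⁴ + 30x³ + 24x + 12.
Step 3: lead(9x⁶ + 63x⁵ + 89x⁴ + 30x³ + 24x + 12) ÷ lead(D) = 9x⁶ ÷ −x² = −9x⁴. Subtract (−9x⁴)·D = 9x⁶ + 54x⁵ + 36x⁴. Remainder: 9x⁵ + 53x⁴ + 30x³ + 24x + 12.
Step 4: lead(9x⁵ + 53x⁴ + 30x³ + 24x + 12) ÷ lead(D) = 9x⁵ ÷ −x² = −9x³. Subtract (−9x³)·D = 9x⁵ + 54x⁴ + 36x³. Remainder: −x⁴ − 6x³ + 24x + 12.
Step 5: lead(−x⁴ − 6x³ + 24x + 12) ÷ lead(D) = −x⁴ ÷ −x² = x². Subtract (x²)·D = −x⁴ − 6x³ − 4x². Remainder: 4x² + 24x + 12.
Step 6: lead(4x² + 24x + 12) ÷ lead(D) = 4x² ÷ −x² = −4. Subtract (−4)·D = 4x² + 24x + 16. Remainder: −4.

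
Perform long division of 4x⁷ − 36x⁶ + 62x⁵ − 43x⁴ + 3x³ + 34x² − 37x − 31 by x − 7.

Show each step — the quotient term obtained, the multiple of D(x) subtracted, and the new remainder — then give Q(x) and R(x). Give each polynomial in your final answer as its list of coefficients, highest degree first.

Q = [4, -8, 6, -1, -4, 6, 5]; R = [4]

Step 1: lead(4x⁷ − 36x⁶ + 62x⁵ − 43x⁴ + 3x³ + 34x² − 37x − 31) ÷ lead(D) = 4x⁷ ÷ x = 4x⁶. Subtract (4x⁶)·D = 4x⁷ − 28x⁶. Remainder: −8x⁶ + 62x⁵ − 43x⁴ + 3x³ + 34x² − 37x − 31.
Step 2: lead(−8x⁶ + 62x⁵ − 43x⁴ + 3x³ + 34x² − 37x − 31) ÷ lead(D) = −8x⁶ ÷ x = −8x⁵. Subtract (−8x⁵)·D = −8x⁶ + 56x⁵. Remainder: 6x⁵ − 43x⁴ + 3x³ + 34x² − 37x − 31.
Step 3: lead(6x⁵ − 43x⁴ + 3x³ + 34x² − 37x − 31) ÷ lead(D) = 6x⁵ ÷ x = 6x⁴. Subtract (6x⁴)·D = 6x⁵ − 42x⁴. Remainder: −x⁴ + 3x³ + 34x² − 37x − 31.
Step 4: lead(−x⁴ + 3x³ + 34x² − 37x − 31) ÷ lead(D) = −x⁴ ÷ x = −x³. Subtract (−x³)·D = −x⁴ + 7x³. Remainder: −4x³ + 34x² − 37x − 31.
Step 5: lead(−4x³ + 34x² − 37x − 31) ÷ lead(D) = −4x³ ÷ x = −4x². Subtract (−4x²)·D = −4x³ + 28x². Remainder: 6x² − 37x − 31.
Step 6: lead(6x² − 37x − 31) ÷ lead(D) = 6x² ÷ x = 6x. Subtract (6x)·D = 6x² − 42x. Remainder: 5x − 31.
Step 7: lead(5x − 31) ÷ lead(D) = 5x ÷ x = 5. Subtract (5)·D = 5x − 35. Remainder: 4.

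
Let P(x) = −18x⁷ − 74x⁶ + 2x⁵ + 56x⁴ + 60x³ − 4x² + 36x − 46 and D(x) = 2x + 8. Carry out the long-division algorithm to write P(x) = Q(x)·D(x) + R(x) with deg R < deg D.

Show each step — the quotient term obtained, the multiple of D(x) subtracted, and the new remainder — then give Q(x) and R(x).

Q(x) = −9x⁶ − x⁵ + 5x⁴ + 8x³ − 2x² + 6x − 6; R(x) = 2

Step 1: lead(−18x⁷ − 74x⁶ + 2x⁵ + 56x⁴ + 60x³ − 4x² + 36x − 46) ÷ lead(D) = −18x⁷ ÷ 2x = −9x⁶. Subtract (−9x⁶)·D = −18x⁷ − 72x⁶. Remainder: −2x⁶ + 2x⁵ + 56x⁴ + 60x³ − 4x² + 36x − 46.
Step 2: lead(−2x⁶ + 2x⁵ + 56x⁴ + 60x³ − 4x² + 36x − 46) ÷ lead(D) = −2x⁶ ÷ 2x = −x⁵. Subtract (−x⁵)·D = −2x⁶ − 8x⁵. Remainder: 10x⁵ + 56x⁴ + 60x³ − 4x² + 36x − 46.
Step 3: lead(10x⁵ + 56x⁴ + 60x³ − 4x² + 36x − 46) ÷ lead(D) = 10x⁵ ÷ 2x = 5x⁴. Subtract (5x⁴)·D = 10x⁵ + 40x⁴. Remainder: 16x⁴ + 60x³ − 4x² + 36x − 46.
Step 4: lead(16x⁴ + 60x³ − 4x² + 36x − 46) ÷ lead(D) = 16x⁴ ÷ 2x = 8x³. Subtract (8x³)·D = 16x⁴ + 64x³. Remainder: −4x³ − 4x² + 36x − 46.
Step 5: lead(−4x³ − 4x² + 36x − 46) ÷ lead(D) = −4x³ ÷ 2x = −2x². Subtract (−2x²)·D = −4x³ − 16x². Remainder: 12x² + 36x − 46.
Step 6: lead(12x² + 36x − 46) ÷ lead(D) = 12x² ÷ 2x = 6x. Subtract (6x)·D = 12x² + 48x. Remainder: −12x − 46.
Step 7: lead(−12x − 46) ÷ lead(D) = −12x ÷ 2x = −6. Subtract (−6)·D = −12x − 48. Remainder: 2.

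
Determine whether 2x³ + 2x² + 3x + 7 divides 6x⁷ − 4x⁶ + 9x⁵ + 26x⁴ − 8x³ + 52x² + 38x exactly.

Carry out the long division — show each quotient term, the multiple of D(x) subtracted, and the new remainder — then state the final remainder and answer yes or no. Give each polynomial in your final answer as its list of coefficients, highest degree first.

R = [-7], so D(x) is not a factor of P(x). no

Step 1: lead(6x⁷ − 4x⁶ + 9x⁵ + 26x⁴ − 8x³ + 52x² + 38x) ÷ lead(D) = 6x⁷ ÷ 2x³ = 3x⁴. Subtract (3x⁴)·D = 6x⁷ + 6x⁶ + 9x⁵ + 21x⁴. Remainder: −10x⁶ + 5x⁴ − 8x³ + 52x² + 38x.
Step 2: lead(−10x⁶ + 5x⁴ − 8x³ + 52x² + 38x) ÷ lead(D) = −10x⁶ ÷ 2x³ = −5x³. Subtract (−5x³)·D = −10x⁶ − 10x⁵ − 15x⁴ − 35x³. Remainder: 10x⁵ + 20x⁴ + 27x³ + 52x² + 38x.
Step 3: lead(10x⁵ + 20x⁴ + 27x³ + 52x² + 38x) ÷ lead(D) = 10x⁵ ÷ 2x³ = 5x². Subtract (5x²)·D = 10x⁵ + 10x⁴ + 15x³ + 35x². Remainder: 10x⁴ + 12x³ + 17x² + 38x.
Step 4: lead(10x⁴ + 12x³ + 17x² + 38x) ÷ lead(D) = 10x⁴ ÷ 2x³ = 5x. Subtract (5x)·D = 10x⁴ + 10x³ + 15x² + 35x. Remainder: 2x³ + 2x² + 3x.
Step 5: lead(2x³ + 2x² + 3x) ÷ lead(D) = 2x³ ÷ 2x³ = 1. Subtract (1)·D = 2x³ + 2x² + 3x + 7. Remainder: −7.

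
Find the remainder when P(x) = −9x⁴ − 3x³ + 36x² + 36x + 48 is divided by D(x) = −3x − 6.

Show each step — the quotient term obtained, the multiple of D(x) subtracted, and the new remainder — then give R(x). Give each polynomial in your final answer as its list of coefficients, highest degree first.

R = [0]

Step 1: lead(−9x⁴ − 3x³ + 36x² + 36x + 48) ÷ lead(D) = −9x⁴ ÷ −3x = 3x³. Subtract (3x³)·D = −9x⁴ − 18x³. Remainder: 15x³ + 36x² + 36x + 48.
Step 2: lead(15x³ + 36x² + 36x + 48) ÷ lead(D) = 15x³ ÷ −3x = −5x². Subtract (−5x²)·D = 15x³ + 30x². Remainder: 6x² + 36x + 48.
Step 3: lead(6x² + 36x + 48) ÷ lead(D) = 6x² ÷ −3x = −2x. Subtract (−2x)·D = 6x² + 12x. Remainder: 24x + 48.
Step 4: lead(24x + 48) ÷ lead(D) = 24x ÷ −3x = −8. Subtract (−8)·D = 24x + 48. Remainder: 0.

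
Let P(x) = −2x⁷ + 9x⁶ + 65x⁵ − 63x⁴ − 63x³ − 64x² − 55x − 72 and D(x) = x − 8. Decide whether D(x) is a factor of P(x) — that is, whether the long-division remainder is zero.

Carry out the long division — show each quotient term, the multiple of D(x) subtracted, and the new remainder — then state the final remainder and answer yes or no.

Step 1: lead(−2x⁷ + 9x⁶ + 65x⁵ − 63x⁴ − 63x³ − 64x² − 55x − 72) ÷ lead(D) = −2x⁷ ÷ x = −2x⁶. Subtract (−2x⁶)·D = −2x⁷ + 16x⁶. Remainder: −7x⁶ + 65x⁵ − 63x⁴ − 63x³ − 64x² − 55x − 72.
Step 2: lead(−7x⁶ + 65x⁵ − 63x⁴ − 63x³ − 64x² − 55x − 72) ÷ lead(D) = −7x⁶ ÷ x = −7x⁵. Subtract (−7x⁵)·D = −7x⁶ + 56x⁵. Remainder: 9x⁵ − 63x⁴ − 63x³ − 64x² − 55x − 72.
Step 3: lead(9x⁵ − 63x⁴ − 63x³ − 64x² − 55x − 72) ÷ lead(D) = 9x⁵ ÷ x = 9x⁴. Subtract (9x⁴)·D = 9x⁵ − 72x⁴. Remainder: 9x⁴ − 63x³ − 64x² − 55x − 72.
Step 4: lead(9x⁴ − 63x³ − 64x² − 55x − 72) ÷ lead(D) = 9x⁴ ÷ x = 9x³. Subtract (9x³)·D = 9x⁴ − 72x³. Remainder: 9x³ − 64x² − 55x − 72.
Step 5: lead(9x³ − 64x² − 55x − 72) ÷ lead(D) = 9x³ ÷ x = 9x². Subtract (9x²)·D = 9x³ − 72x². Remainder: 8x² − 55x − 72.
Step 6: lead(8x² − 55x − 72) ÷ lead(D) = 8x² ÷ x = 8x. Subtract (8x)·D = 8x² − 64x. Remainder: 9x − 72.
Step 7: lead(9x − 72) ÷ lead(D) = 9x ÷ x = 9. Subtract (9)·D = 9x − 72. Remainder: 0.

R(x) = 0, so D(x) is a factor of P(x). yes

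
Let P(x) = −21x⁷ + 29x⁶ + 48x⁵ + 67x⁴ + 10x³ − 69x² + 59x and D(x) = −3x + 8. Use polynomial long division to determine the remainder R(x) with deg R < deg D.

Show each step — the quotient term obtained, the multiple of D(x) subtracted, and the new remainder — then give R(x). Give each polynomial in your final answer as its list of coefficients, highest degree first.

Step 1: lead(−21x⁷ + 29x⁶ + 48x⁵ + 67x⁴ + 10x³ − 69x² + 59x) ÷ lead(D) = −21x⁷ ÷ −3x = 7x⁶. Subtract (7x⁶)·D = −21x⁷ + 56x⁶. Remainder: −27x⁶ + 48x⁵ + 67x⁴ + 10x³ − 69x² + 59x.
Step 2: lead(−27x⁶ + 48x⁵ + 67x⁴ + 10x³ − 69x² + 59x) ÷ lead(D) = −27x⁶ ÷ −3x = 9x⁵. Subtract (9x⁵)·D = −27x⁶ + 72x⁵. Remainder: −24x⁵ + 67x⁴ + 10x³ − 69x² + 59x.
Step 3: lead(−24x⁵ + 67x⁴ + 10x³ − 69x² + 59x) ÷ lead(D) = −24x⁵ ÷ −3x = 8x⁴. Subtract (8x⁴)·D = −24x⁵ + 64x⁴. Remainder: 3x⁴ + 10x³ − 69x² + 59x.
Step 4: lead(3x⁴ + 10x³ − 69x² + 59x) ÷ lead(D) = 3x⁴ ÷ −3x = −x³. Subtract (−x³)·D = 3x⁴ − 8x³. Remainder: 18x³ − 69x² + 59x.
Step 5: lead(18x³ − 69x² + 59x) ÷ lead(D) = 18x³ ÷ −3x = −6x². Subtract (−6x²)·D = 18x³ − 48x². Remainder: −21x² + 59x.
Step 6: lead(−21x² + 59x) ÷ lead(D) = −21x² ÷ −3x = 7x. Subtract (7x)·D = −21x² + 56x. Remainder: 3x.
Step 7: lead(3x) ÷ lead(D) = 3x ÷ −3x = −1. Subtract (−1)·D = 3x − 8. Remainder: 8.

R = [8]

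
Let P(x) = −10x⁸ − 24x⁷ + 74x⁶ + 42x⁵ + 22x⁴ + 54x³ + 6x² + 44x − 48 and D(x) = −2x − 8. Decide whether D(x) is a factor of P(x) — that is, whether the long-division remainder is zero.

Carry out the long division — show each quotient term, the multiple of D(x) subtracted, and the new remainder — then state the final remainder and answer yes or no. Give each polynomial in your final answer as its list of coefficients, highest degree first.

R = [0], so D(x) is a factor of P(x). yes

Step 1: lead(−10x⁸ − 24x⁷ + 74x⁶ + 42x⁵ + 22x⁴ + 54x³ + 6x² + 44x − 48) ÷ lead(D) = −10x⁸ ÷ −2x = 5x⁷. Subtract (5x⁷)·D = −10x⁸ − 40x⁷. Remainder: 16x⁷ + 74x⁶ + 42x⁵ + 22x⁴ + 54x³ + 6x² + 44x − 48.
Step 2: lead(16x⁷ + 74x⁶ + 42x⁵ + 22x⁴ + 54x³ + 6x² + 44x − 48) ÷ lead(D) = 16x⁷ ÷ −2x = −8x⁶. Subtract (−8x⁶)·D = 16x⁷ + 64x⁶. Remainder: 10x⁶ + 42x⁵ + 22x⁴ + 54x³ + 6x² + 44x − 48.
Step 3: lead(10x⁶ + 42x⁵ + 22x⁴ + 54x³ + 6x² + 44x − 48) ÷ lead(D) = 10x⁶ ÷ −2x = −5x⁵. Subtract (−5x⁵)·D = 10x⁶ + 40x⁵. Remainder: 2x⁵ + 22x⁴ + 54x³ + 6x² + 44x − 48.
Step 4: lead(2x⁵ + 22x⁴ + 54x³ + 6x² + 44x − 48) ÷ lead(D) = 2x⁵ ÷ −2x = −x⁴. Subtract (−x⁴)·D = 2x⁵ + 8x⁴. Remainder: 14x⁴ + 54x³ + 6x² + 44x − 48.
Step 5: lead(14x⁴ + 54x³ + 6x² + 44x − 48) ÷ lead(D) = 14x⁴ ÷ −2x = −7x³. Subtract (−7x³)·D = 14x⁴ + 56x³. Remainder: −2x³ + 6x² + 44x − 48.
Step 6: lead(−2x³ + 6x² + 44x − 48) ÷ lead(D) = −2x³ ÷ −2x = x². Subtract (x²)·D = −2x³ − 8x². Remainder: 14x² + 44x − 48.
Step 7: lead(14x² + 44x − 48) ÷ lead(D) = 14x² ÷ −2x = −7x. Subtract (−7x)·D = 14x² + 56x. Remainder: −12x − 48.
Step 8: lead(−12x − 48) ÷ lead(D) = −12x ÷ −2x = 6. Subtract (6)·D = −12x − 48. Remainder: 0.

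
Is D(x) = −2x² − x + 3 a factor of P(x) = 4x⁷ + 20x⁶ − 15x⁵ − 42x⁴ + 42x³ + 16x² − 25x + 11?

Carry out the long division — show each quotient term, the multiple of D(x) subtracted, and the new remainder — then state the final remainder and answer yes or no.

R(x) = 3x + 8, so D(x) is not a factor of P(x). no

Step 1: lead(4x⁷ + 20x⁶ − 15x⁵ − 42x⁴ + 42x³ + 16x² − 25x + 11) ÷ lead(D) = 4x⁷ ÷ −2x² = −2x⁵. Subtract (−2x⁵)·D = 4x⁷ + 2x⁶ − 6x⁵. Remainder: 18x⁶ − 9x⁵ − 42x⁴ + 42x³ + 16x² − 25x + 11.
Step 2: lead(18x⁶ − 9x⁵ − 42x⁴ + 42x³ + 16x² − 25x + 11) ÷ lead(D) = 18x⁶ ÷ −2x² = −9x⁴. Subtract (−9x⁴)·D = 18x⁶ + 9x⁵ − 27x⁴. Remainder: −18x⁵ − 15x⁴ + 42x³ + 16x² − 25x + 11.
Step 3: lead(−18x⁵ − 15x⁴ + 42x³ + 16x² − 25x + 11) ÷ lead(D) = −18x⁵ ÷ −2x² = 9x³. Subtract (9x³)·D = −18x⁵ − 9x⁴ + 27x³. Remainder: −6x⁴ + 15x³ + 16x² − 25x + 11.
Step 4: lead(−6x⁴ + 15x³ + 16x² − 25x + 11) ÷ lead(D) = −6x⁴ ÷ −2x² = 3x². Subtract (3x²)·D = −6x⁴ − 3x³ + 9x². Remainder: 18x³ + 7x² − 25x + 11.
Step 5: lead(18x³ + 7x² − 25x + 11) ÷ lead(D) = 18x³ ÷ −2x² = −9x. Subtract (−9x)·D = 18x³ + 9x² − 27x. Remainder: −2x² + 2x + 11.
Step 6: lead(−2x² + 2x + 11) ÷ lead(D) = −2x² ÷ −2x² = 1. Subtract (1)·D = −2x² − x + 3. Remainder: 3x + 8.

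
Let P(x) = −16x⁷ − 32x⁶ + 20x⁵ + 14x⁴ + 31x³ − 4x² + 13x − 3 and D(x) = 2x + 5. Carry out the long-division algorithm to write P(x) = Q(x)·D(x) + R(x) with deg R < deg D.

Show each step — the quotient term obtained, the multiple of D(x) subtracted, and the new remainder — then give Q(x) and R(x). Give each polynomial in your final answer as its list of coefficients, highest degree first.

Step 1: lead(−16x⁷ − 32x⁶ + 20x⁵ + 14x⁴ + 31x³ − 4x² + 13x − 3) ÷ lead(D) = −16x⁷ ÷ 2x = −8x⁶. Subtract (−8x⁶)·D = −16x⁷ − 40x⁶. Remainder: 8x⁶ + 20x⁵ + 14x⁴ + 31x³ − 4x² + 13x − 3.
Step 2: lead(8x⁶ + 20x⁵ + 14x⁴ + 31x³ − 4x² + 13x − 3) ÷ lead(D) = 8x⁶ ÷ 2x = 4x⁵. Subtract (4x⁵)·D = 8x⁶ + 20x⁵. Remainder: 14x⁴ + 31x³ − 4x² + 13x − 3.
Step 3: lead(14x⁴ + 31x³ − 4x² + 13x − 3) ÷ lead(D) = 14x⁴ ÷ 2x = 7x³. Subtract (7x³)·D = 14x⁴ + 35x³. Remainder: −4x³ − 4x² + 13x − 3.
Step 4: lead(−4x³ − 4x² + 13x − 3) ÷ lead(D) = −4x³ ÷ 2x = −2x². Subtract (−2x²)·D = −4x³ − 10x². Remainder: 6x² + 13x − 3.
Step 5: lead(6x² + 13x − 3) ÷ lead(D) = 6x² ÷ 2x = 3x. Subtract (3x)·D = 6x² + 15x. Remainder: −2x − 3.
Step 6: lead(−2x − 3) ÷ lead(D) = −2x ÷ 2x = −1. Subtract (−1)·D = −2x − 5. Remainder: 2.

Q = [-8, 4, 0, 7, -2, 3, -1]; R = [2]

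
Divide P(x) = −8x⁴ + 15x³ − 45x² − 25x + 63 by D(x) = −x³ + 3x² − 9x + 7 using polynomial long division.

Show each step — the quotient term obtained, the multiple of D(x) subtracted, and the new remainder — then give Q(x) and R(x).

Step 1: lead(−8x⁴ + 15x³ − 45x² − 25x + 63) ÷ lead(D) = −8x⁴ ÷ −x³ = 8x. Subtract (8x)·D = −8x⁴ + 24x³ − 72x² + 56x. Remainder: −9x³ + 27x² − 81x + 63.
Step 2: lead(−9x³ + 27x² − 81x + 63) ÷ lead(D) = −9x³ ÷ −x³ = 9. Subtract (9)·D = −9x³ + 27x² − 81x + 63. Remainder: 0.

Q(x) = 8x + 9; R(x) = 0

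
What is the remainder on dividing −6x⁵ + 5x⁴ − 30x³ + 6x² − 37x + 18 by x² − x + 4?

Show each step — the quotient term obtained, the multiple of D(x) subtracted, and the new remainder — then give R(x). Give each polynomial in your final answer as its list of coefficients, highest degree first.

R = [-6, 6]

Step 1: lead(−6x⁵ + 5x⁴ − 30x³ + 6x² − 37x + 18) ÷ lead(D) = −6x⁵ ÷ x² = −6x³. Subtract (−6x³)·D = −6x⁵ + 6x⁴ − 24x³. Remainder: −x⁴ − 6x³ + 6x² − 37x + 18.
Step 2: lead(−x⁴ − 6x³ + 6x² − 37x + 18) ÷ lead(D) = −x⁴ ÷ x² = −x². Subtract (−x²)·D = −x⁴ + x³ − 4x². Remainder: −7x³ + 10x² − 37x + 18.
Step 3: lead(−7x³ + 10x² − 37x + 18) ÷ lead(D) = −7x³ ÷ x² = −7x. Subtract (−7x)·D = −7x³ + 7x² − 28x. Remainder: 3x² − 9x + 18.
Step 4: lead(3x² − 9x + 18) ÷ lead(D) = 3x² ÷ x² = 3. Subtract (3)·D = 3x² − 3x + 12. Remainder: −6x + 6.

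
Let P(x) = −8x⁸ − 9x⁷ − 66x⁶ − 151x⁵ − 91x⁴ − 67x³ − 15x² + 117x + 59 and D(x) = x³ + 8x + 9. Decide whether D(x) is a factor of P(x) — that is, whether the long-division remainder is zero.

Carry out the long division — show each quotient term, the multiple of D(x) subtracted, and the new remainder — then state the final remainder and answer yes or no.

Step 1: lead(−8x⁸ − 9x⁷ − 66x⁶ − 151x⁵ − 91x⁴ − 67x³ − 15x² + 117x + 59) ÷ lead(D) = −8x⁸ ÷ x³ = −8x⁵. Subtract (−8x⁵)·D = −8x⁸ − 64x⁶ − 72x⁵. Remainder: −9x⁷ − 2x⁶ − 79x⁵ − 91x⁴ − 67x³ − 15x² + 117x + 59.
Step 2: lead(−9x⁷ − 2x⁶ − 79x⁵ − 91x⁴ − 67x³ − 15x² + 117x + 59) ÷ lead(D) = −9x⁷ ÷ x³ = −9x⁴. Subtract (−9x⁴)·D = −9x⁷ − 72x⁵ − 81x⁴. Remainder: −2x⁶ − 7x⁵ − 10x⁴ − 67x³ − 15x² + 117x + 59.
Step 3: lead(−2x⁶ − 7x⁵ − 10x⁴ − 67x³ − 15x² + 117x + 59) ÷ lead(D) = −2x⁶ ÷ x³ = −2x³. Subtract (−2x³)·D = −2x⁶ − 16x⁴ − 18x³. Remainder: −7x⁵ + 6x⁴ − 49x³ − 15x² + 117x + 59.
Step 4: lead(−7x⁵ + 6x⁴ − 49x³ − 15x² + 117x + 59) ÷ lead(D) = −7x⁵ ÷ x³ = −7x². Subtract (−7x²)·D = −7x⁵ − 56x³ − 63x². Remainder: 6x⁴ + 7x³ + 48x² + 117x + 59.
Step 5: lead(6x⁴ + 7x³ + 48x² + 117x + 59) ÷ lead(D) = 6x⁴ ÷ x³ = 6x. Subtract (6x)·D = 6x⁴ + 48x² + 54x. Remainder: 7x³ + 63x + 59.
Step 6: lead(7x³ + 63x + 59) ÷ lead(D) = 7x³ ÷ x³ = 7. Subtract (7)·D = 7x³ + 56x + 63. Remainder: 7x − 4.

R(x) = 7x − 4, so D(x) is not a factor of P(x). no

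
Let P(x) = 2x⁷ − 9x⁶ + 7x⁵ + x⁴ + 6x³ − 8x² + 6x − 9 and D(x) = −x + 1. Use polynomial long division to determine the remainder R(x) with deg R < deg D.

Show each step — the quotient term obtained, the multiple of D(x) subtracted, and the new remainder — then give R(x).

R(x) = −4

Step 1: lead(2x⁷ − 9x⁶ + 7x⁵ + x⁴ + 6x³ − 8x² + 6x − 9) ÷ lead(D) = 2x⁷ ÷ −x = −2x⁶. Subtract (−2x⁶)·D = 2x⁷ − 2x⁶. Remainder: −7x⁶ + 7x⁵ + x⁴ + 6x³ − 8x² + 6x − 9.
Step 2: lead(−7x⁶ + 7x⁵ + x⁴ + 6x³ − 8x² + 6x − 9) ÷ lead(D) = −7x⁶ ÷ −x = 7x⁵. Subtract (7x⁵)·D = −7x⁶ + 7x⁵. Remainder: x⁴ + 6x³ − 8x² + 6x − 9.
Step 3: lead(x⁴ + 6x³ − 8x² + 6x − 9) ÷ lead(D) = x⁴ ÷ −x = −x³. Subtract (−x³)·D = x⁴ − x³. Remainder: 7x³ − 8x² + 6x − 9.
Step 4: lead(7x³ − 8x² + 6x − 9) ÷ lead(D) = 7x³ ÷ −x = −7x². Subtract (−7x²)·D = 7x³ − 7x². Remainder: −x² + 6x − 9.
Step 5: lead(−x² + 6x − 9) ÷ lead(D) = −x² ÷ −x = x. Subtract (x)·D = −x² + x. Remainder: 5x − 9.
Step 6: lead(5x − 9) ÷ lead(D) = 5x ÷ −x = −5. Subtract (−5)·D = 5x − 5. Remainder: −4.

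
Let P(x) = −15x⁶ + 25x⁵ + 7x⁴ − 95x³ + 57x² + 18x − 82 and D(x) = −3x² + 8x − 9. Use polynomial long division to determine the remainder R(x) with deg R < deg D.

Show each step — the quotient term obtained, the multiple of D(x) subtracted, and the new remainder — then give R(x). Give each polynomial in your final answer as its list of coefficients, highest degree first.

R = [-1]

Step 1: lead(−15x⁶ + 25x⁵ + 7x⁴ − 95x³ + 57x² + 18x − 82) ÷ lead(D) = −15x⁶ ÷ −3x² = 5x⁴. Subtract (5x⁴)·D = −15x⁶ + 40x⁵ − 45x⁴. Remainder: −15x⁵ + 52x⁴ − 95x³ + 57x² + 18x − 82.
Step 2: lead(−15x⁵ + 52x⁴ − 95x³ + 57x² + 18x − 82) ÷ lead(D) = −15x⁵ ÷ −3x² = 5x³. Subtract (5x³)·D = −15x⁵ + 40x⁴ − 45x³. Remainder: 12x⁴ − 50x³ + 57x² + 18x − 82.
Step 3: lead(12x⁴ − 50x³ + 57x² + 18x − 82) ÷ lead(D) = 12x⁴ ÷ −3x² = −4x². Subtract (−4x²)·D = 12x⁴ − 32x³ + 36x². Remainder: −18x³ + 21x² + 18x − 82.
Step 4: lead(−18x³ + 21x² + 18x − 82) ÷ lead(D) = −18x³ ÷ −3x² = 6x. Subtract (6x)·D = −18x³ + 48x² − 54x. Remainder: −27x² + 72x − 82.
Step 5: lead(−27x² + 72x − 82) ÷ lead(D) = −27x² ÷ −3x² = 9. Subtract (9)·D = −27x² + 72x − 81. Remainder: −1.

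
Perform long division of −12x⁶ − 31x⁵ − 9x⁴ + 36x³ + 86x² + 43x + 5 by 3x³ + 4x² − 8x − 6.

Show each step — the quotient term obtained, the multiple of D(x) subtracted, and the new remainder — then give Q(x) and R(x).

Q(x) = −4x³ − 5x² − 7x; R(x) = x + 5

Step 1: lead(−12x⁶ − 31x⁵ − 9x⁴ + 36x³ + 86x² + 43x + 5) ÷ lead(D) = −12x⁶ ÷ 3x³ = −4x³. Subtract (−4x³)·D = −12x⁶ − 16x⁵ + 32x⁴ + 24x³. Remainder: −15x⁵ − 41x⁴ + 12x³ + 86x² + 43x + 5.
Step 2: lead(−15x⁵ − 41x⁴ + 12x³ + 86x² + 43x + 5) ÷ lead(D) = −15x⁵ ÷ 3x³ = −5x². Subtract (−5x²)·D = −15x⁵ − 20x⁴ + 40x³ + 30x². Remainder: −21x⁴ − 28x³ + 56x² + 43x + 5.
Step 3: lead(−21x⁴ − 28x³ + 56x² + 43x + 5) ÷ lead(D) = −21x⁴ ÷ 3x³ = −7x. Subtract (−7x)·D = −21x⁴ − 28x³ + 56x² + 42x. Remainder: x + 5.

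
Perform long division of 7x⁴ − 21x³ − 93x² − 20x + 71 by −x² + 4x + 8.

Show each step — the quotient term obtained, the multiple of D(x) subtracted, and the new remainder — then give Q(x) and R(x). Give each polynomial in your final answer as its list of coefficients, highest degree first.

Q = [-7, -7, 9]; R = [-1]

Step 1: lead(7x⁴ − 21x³ − 93x² − 20x + 71) ÷ lead(D) = 7x⁴ ÷ −x² = −7x². Subtract (−7x²)·D = 7x⁴ − 28x³ − 56x². Remainder: 7x³ − 37x² − 20x + 71.
Step 2: lead(7x³ − 37x² − 20x + 71) ÷ lead(D) = 7x³ ÷ −x² = −7x. Subtract (−7x)·D = 7x³ − 28x² − 56x. Remainder: −9x² + 36x + 71.
Step 3: lead(−9x² + 36x + 71) ÷ lead(D) = −9x² ÷ −x² = 9. Subtract (9)·D = −9x² + 36x + 72. Remainder: −1.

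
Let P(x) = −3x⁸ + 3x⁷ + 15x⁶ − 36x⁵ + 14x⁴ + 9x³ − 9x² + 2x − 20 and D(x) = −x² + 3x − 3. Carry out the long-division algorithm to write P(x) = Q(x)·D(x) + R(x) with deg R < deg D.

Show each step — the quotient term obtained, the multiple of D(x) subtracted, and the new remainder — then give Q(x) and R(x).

Q(x) = 3x⁶ + 6x⁵ − 6x⁴ + 4x² + 3x + 6; R(x) = −7x − 2

Step 1: lead(−3x⁸ + 3x⁷ + 15x⁶ − 36x⁵ + 14x⁴ + 9x³ − 9x² + 2x − 20) ÷ lead(D) = −3x⁸ ÷ −x² = 3x⁶. Subtract (3x⁶)·D = −3x⁸ + 9x⁷ − 9x⁶. Remainder: −6x⁷ + 24x⁶ − 36x⁵ + 14x⁴ + 9x³ − 9x² + 2x − 20.
Step 2: lead(−6x⁷ + 24x⁶ − 36x⁵ + 14x⁴ + 9x³ − 9x² + 2x − 20) ÷ lead(D) = −6x⁷ ÷ −x² = 6x⁵. Subtract (6x⁵)·D = −6x⁷ + 18x⁶ − 18x⁵. Remainder: 6x⁶ − 18x⁵ + 14x⁴ + 9x³ − 9x² + 2x − 20.
Step 3: lead(6x⁶ − 18x⁵ + 14x⁴ + 9x³ − 9x² + 2x − 20) ÷ lead(D) = 6x⁶ ÷ −x² = −6x⁴. Subtract (−6x⁴)·D = 6x⁶ − 18x⁵ + 18x⁴. Remainder: −4x⁴ + 9x³ − 9x² + 2x − 20.
Step 4: lead(−4x⁴ + 9x³ − 9x² + 2x − 20) ÷ lead(D) = −4x⁴ ÷ −x² = 4x². Subtract (4x²)·D = −4x⁴ + 12x³ − 12x². Remainder: −3x³ + 3x² + 2x − 20.
Step 5: lead(−3x³ + 3x² + 2x − 20) ÷ lead(D) = −3x³ ÷ −x² = 3x. Subtract (3x)·D = −3x³ + 9x² − 9x. Remainder: −6x² + 11x − 20.
Step 6: lead(−6x² + 11x − 20) ÷ lead(D) = −6x² ÷ −x² = 6. Subtract (6)·D = −6x² + 18x − 18. Remainder: −7x − 2.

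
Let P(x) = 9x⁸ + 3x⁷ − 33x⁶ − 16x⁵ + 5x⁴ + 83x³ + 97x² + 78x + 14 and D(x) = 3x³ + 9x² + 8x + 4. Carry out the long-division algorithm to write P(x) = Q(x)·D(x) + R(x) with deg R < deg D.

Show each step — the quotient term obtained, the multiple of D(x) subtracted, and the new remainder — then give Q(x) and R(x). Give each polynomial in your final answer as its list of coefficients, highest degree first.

Step 1: lead(9x⁸ + 3x⁷ − 33x⁶ − 16x⁵ + 5x⁴ + 83x³ + 97x² + 78x + 14) ÷ lead(D) = 9x⁸ ÷ 3x³ = 3x⁵. Subtract (3x⁵)·D = 9x⁸ + 27x⁷ + 24x⁶ + 12x⁵. Remainder: −24x⁷ − 57x⁶ − 28x⁵ + 5x⁴ + 83x³ + 97x² + 78x + 14.
Step 2: lead(−24x⁷ − 57x⁶ − 28x⁵ + 5x⁴ + 83x³ + 97x² + 78x + 14) ÷ lead(D) = −24x⁷ ÷ 3x³ = −8x⁴. Subtract (−8x⁴)·D = −24x⁷ − 72x⁶ − 64x⁵ − 32x⁴. Remainder: 15x⁶ + 36x⁵ + 37x⁴ + 83x³ + 97x² + 78x + 14.
Step 3: lead(15x⁶ + 36x⁵ + 37x⁴ + 83x³ + 97x² + 78x + 14) ÷ lead(D) = 15x⁶ ÷ 3x³ = 5x³. Subtract (5x³)·D = 15x⁶ + 45x⁵ + 40x⁴ + 20x³. Remainder: −9x⁵ − 3x⁴ + 63x³ + 97x² + 78x + 14.
Step 4: lead(−9x⁵ − 3x⁴ + 63x³ + 97x² + 78x + 14) ÷ lead(D) = −9x⁵ ÷ 3x³ = −3x². Subtract (−3x²)·D = −9x⁵ − 27x⁴ − 24x³ − 12x². Remainder: 24x⁴ + 87x³ + 109x² + 78x + 14.
Step 5: lead(24x⁴ + 87x³ + 109x² + 78x + 14) ÷ lead(D) = 24x⁴ ÷ 3x³ = 8x. Subtract (8x)·D = 24x⁴ + 72x³ + 64x² + 32x. Remainder: 15x³ + 45x² + 46x + 14.
Step 6: lead(15x³ + 45x² + 46x + 14) ÷ lead(D) = 15x³ ÷ 3x³ = 5. Subtract (5)·D = 15x³ + 45x² + 40x + 20. Remainder: 6x − 6.

Q = [3, -8, 5, -3, 8, 5]; R = [6, -6]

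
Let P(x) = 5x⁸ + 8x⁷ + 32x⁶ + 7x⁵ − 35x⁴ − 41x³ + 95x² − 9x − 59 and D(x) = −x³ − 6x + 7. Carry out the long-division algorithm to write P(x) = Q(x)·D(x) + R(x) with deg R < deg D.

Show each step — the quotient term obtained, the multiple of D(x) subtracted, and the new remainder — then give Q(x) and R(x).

Q(x) = −5x⁵ − 8x⁴ − 2x³ + 6x² − 9x − 9; R(x) = −x² + 4

Step 1: lead(5x⁸ + 8x⁷ + 32x⁶ + 7x⁵ − 35x⁴ − 41x³ + 95x² − 9x − 59) ÷ lead(D) = 5x⁸ ÷ −x³ = −5x⁵. Subtract (−5x⁵)·D = 5x⁸ + 30x⁶ − 35x⁵. Remainder: 8x⁷ + 2x⁶ + 42x⁵ − 35x⁴ − 41x³ + 95x² − 9x − 59.
Step 2: lead(8x⁷ + 2x⁶ + 42x⁵ − 35x⁴ − 41x³ + 95x² − 9x − 59) ÷ lead(D) = 8x⁷ ÷ −x³ = −8x⁴. Subtract (−8x⁴)·D = 8x⁷ + 48x⁵ − 56x⁴. Remainder: 2x⁶ − 6x⁵ + 21x⁴ − 41x³ + 95x² − 9x − 59.
Step 3: lead(2x⁶ − 6x⁵ + 21x⁴ − 41x³ + 95x² − 9x − 59) ÷ lead(D) = 2x⁶ ÷ −x³ = −2x³. Subtract (−2x³)·D = 2x⁶ + 12x⁴ − 14x³. Remainder: −6x⁵ + 9x⁴ − 27x³ + 95x² − 9x − 59.
Step 4: lead(−6x⁵ + 9x⁴ − 27x³ + 95x² − 9x − 59) ÷ lead(D) = −6x⁵ ÷ −x³ = 6x². Subtract (6x²)·D = −6x⁵ − 36x³ + 42x². Remainder: 9x⁴ + 9x³ + 53x² − 9x − 59.
Step 5: lead(9x⁴ + 9x³ + 53x² − 9x − 59) ÷ lead(D) = 9x⁴ ÷ −x³ = −9x. Subtract (−9x)·D = 9x⁴ + 54x² − 63x. Remainder: 9x³ − x² + 54x − 59.
Step 6: lead(9x³ − x² + 54x − 59) ÷ lead(D) = 9x³ ÷ −x³ = −9. Subtract (−9)·D = 9x³ + 54x − 63. Remainder: −x² + 4.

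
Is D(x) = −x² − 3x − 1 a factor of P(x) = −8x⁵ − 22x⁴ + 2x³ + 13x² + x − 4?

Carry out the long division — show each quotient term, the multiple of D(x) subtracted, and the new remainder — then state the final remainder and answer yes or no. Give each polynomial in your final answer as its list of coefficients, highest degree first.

Step 1: lead(−8x⁵ − 22x⁴ + 2x³ + 13x² + x − 4) ÷ lead(D) = −8x⁵ ÷ −x² = 8x³. Subtract (8x³)·D = −8x⁵ − 24x⁴ − 8x³. Remainder: 2x⁴ + 10x³ + 13x² + x − 4.
Step 2: lead(2x⁴ + 10x³ + 13x² + x − 4) ÷ lead(D) = 2x⁴ ÷ −x² = −2x². Subtract (−2x²)·D = 2x⁴ + 6x³ + 2x². Remainder: 4x³ + 11x² + x − 4.
Step 3: lead(4x³ + 11x² + x − 4) ÷ lead(D) = 4x³ ÷ −x² = −4x. Subtract (−4x)·D = 4x³ + 12x² + 4x. Remainder: −x² − 3x − 4.
Step 4: lead(−x² − 3x − 4) ÷ lead(D) = −x² ÷ −x² = 1. Subtract (1)·D = −x² − 3x − 1. Remainder: −3.

R = [-3], so D(x) is not a factor of P(x). no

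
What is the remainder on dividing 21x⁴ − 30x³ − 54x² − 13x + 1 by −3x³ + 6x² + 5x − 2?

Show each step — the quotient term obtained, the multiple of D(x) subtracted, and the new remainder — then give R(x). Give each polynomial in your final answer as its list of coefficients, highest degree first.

R = [5, -7, -7]

Step 1: lead(21x⁴ − 30x³ − 54x² − 13x + 1) ÷ lead(D) = 21x⁴ ÷ −3x³ = −7x. Subtract (−7x)·D = 21x⁴ − 42x³ − 35x² + 14x. Remainder: 12x³ − 19x² − 27x + 1.
Step 2: lead(12x³ − 19x² − 27x + 1) ÷ lead(D) = 12x³ ÷ −3x³ = −4. Subtract (−4)·D = 12x³ − 24x² − 20x + 8. Remainder: 5x² − 7x − 7.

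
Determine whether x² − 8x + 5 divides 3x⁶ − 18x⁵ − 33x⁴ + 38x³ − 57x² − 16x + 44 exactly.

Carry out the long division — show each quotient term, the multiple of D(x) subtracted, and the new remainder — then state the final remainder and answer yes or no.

R(x) = 9, so D(x) is not a factor of P(x). no

Step 1: lead(3x⁶ − 18x⁵ − 33x⁴ + 38x³ − 57x² − 16x + 44) ÷ lead(D) = 3x⁶ ÷ x² = 3x⁴. Subtract (3x⁴)·D = 3x⁶ − 24x⁵ + 15x⁴. Remainder: 6x⁵ − 48x⁴ + 38x³ − 57x² − 16x + 44.
Step 2: lead(6x⁵ − 48x⁴ + 38x³ − 57x² − 16x + 44) ÷ lead(D) = 6x⁵ ÷ x² = 6x³. Subtract (6x³)·D = 6x⁵ − 48x⁴ + 30x³. Remainder: 8x³ − 57x² − 16x + 44.
Step 3: lead(8x³ − 57x² − 16x + 44) ÷ lead(D) = 8x³ ÷ x² = 8x. Subtract (8x)·D = 8x³ − 64x² + 40x. Remainder: 7x² − 56x + 44.
Step 4: lead(7x² − 56x + 44) ÷ lead(D) = 7x² ÷ x² = 7. Subtract (7)·D = 7x² − 56x + 35. Remainder: 9.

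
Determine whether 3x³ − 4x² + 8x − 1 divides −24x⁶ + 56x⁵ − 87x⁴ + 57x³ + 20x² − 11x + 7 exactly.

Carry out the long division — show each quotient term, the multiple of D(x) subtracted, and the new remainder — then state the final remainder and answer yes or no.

Step 1: lead(−24x⁶ + 56x⁵ − 87x⁴ + 57x³ + 20x² − 11x + 7) ÷ lead(D) = −24x⁶ ÷ 3x³ = −8x³. Subtract (−8x³)·D = −24x⁶ + 32x⁵ − 64x⁴ + 8x³. Remainder: 24x⁵ − 23x⁴ + 49x³ + 20x² − 11x + 7.
Step 2: lead(24x⁵ − 23x⁴ + 49x³ + 20x² − 11x + 7) ÷ lead(D) = 24x⁵ ÷ 3x³ = 8x². Subtract (8x²)·D = 24x⁵ − 32x⁴ + 64x³ − 8x². Remainder: 9x⁴ − 15x³ + 28x² − 11x + 7.
Step 3: lead(9x⁴ − 15x³ + 28x² − 11x + 7) ÷ lead(D) = 9x⁴ ÷ 3x³ = 3x. Subtract (3x)·D = 9x⁴ − 12x³ + 24x² − 3x. Remainder: −3x³ + 4x² − 8x + 7.
Step 4: lead(−3x³ + 4x² − 8x + 7) ÷ lead(D) = −3x³ ÷ 3x³ = −1. Subtract (−1)·D = −3x³ + 4x² − 8x + 1. Remainder: 6.

R(x) = 6, so D(x) is not a factor of P(x). no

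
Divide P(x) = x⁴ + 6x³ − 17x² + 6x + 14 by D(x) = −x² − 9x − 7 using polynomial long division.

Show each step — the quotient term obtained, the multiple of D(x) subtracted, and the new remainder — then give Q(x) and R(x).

Q(x) = −x² + 3x − 3; R(x) = −7

Step 1: lead(x⁴ + 6x³ − 17x² + 6x + 14) ÷ lead(D) = x⁴ ÷ −x² = −x². Subtract (−x²)·D = x⁴ + 9x³ + 7x². Remainder: −3x³ − 24x² + 6x + 14.
Step 2: lead(−3x³ − 24x² + 6x + 14) ÷ lead(D) = −3x³ ÷ −x² = 3x. Subtract (3x)·D = −3x³ − 27x² − 21x. Remainder: 3x² + 27x + 14.
Step 3: lead(3x² + 27x + 14) ÷ lead(D) = 3x² ÷ −x² = −3. Subtract (−3)·D = 3x² + 27x + 21. Remainder: −7.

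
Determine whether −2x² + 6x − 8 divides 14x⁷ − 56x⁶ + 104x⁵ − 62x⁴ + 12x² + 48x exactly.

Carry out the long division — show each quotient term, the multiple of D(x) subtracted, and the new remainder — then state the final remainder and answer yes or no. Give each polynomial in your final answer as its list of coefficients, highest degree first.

R = [0], so D(x) is a factor of P(x). yes

Step 1: lead(14x⁷ − 56x⁶ + 104x⁵ − 62x⁴ + 12x² + 48x) ÷ lead(D) = 14x⁷ ÷ −2x² = −7x⁵. Subtract (−7x⁵)·D = 14x⁷ − 42x⁶ + 56x⁵. Remainder: −14x⁶ + 48x⁵ − 62x⁴ + 12x² + 48x.
Step 2: lead(−14x⁶ + 48x⁵ − 62x⁴ + 12x² + 48x) ÷ lead(D) = −14x⁶ ÷ −2x² = 7x⁴. Subtract (7x⁴)·D = −14x⁶ + 42x⁵ − 56x⁴. Remainder: 6x⁵ − 6x⁴ + 12x² + 48x.
Step 3: lead(6x⁵ − 6x⁴ + 12x² + 48x) ÷ lead(D) = 6x⁵ ÷ −2x² = −3x³. Subtract (−3x³)·D = 6x⁵ − 18x⁴ + 24x³. Remainder: 12x⁴ − 24x³ + 12x² + 48x.
Step 4: lead(12x⁴ − 24x³ + 12x² + 48x) ÷ lead(D) = 12x⁴ ÷ −2x² = −6x². Subtract (−6x²)·D = 12x⁴ − 36x³ + 48x². Remainder: 12x³ − 36x² + 48x.
Step 5: lead(12x³ − 36x² + 48x) ÷ lead(D) = 12x³ ÷ −2x² = −6x. Subtract (−6x)·D = 12x³ − 36x² + 48x. Remainder: 0.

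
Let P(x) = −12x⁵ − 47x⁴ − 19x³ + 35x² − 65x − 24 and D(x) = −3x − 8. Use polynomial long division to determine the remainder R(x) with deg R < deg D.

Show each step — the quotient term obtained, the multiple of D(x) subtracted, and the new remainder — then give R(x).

R(x) = 0

Step 1: lead(−12x⁵ − 47x⁴ − 19x³ + 35x² − 65x − 24) ÷ lead(D) = −12x⁵ ÷ −3x = 4x⁴. Subtract (4x⁴)·D = −12x⁵ − 32x⁴. Remainder: −15x⁴ − 19x³ + 35x² − 65x − 24.
Step 2: lead(−15x⁴ − 19x³ + 35x² − 65x − 24) ÷ lead(D) = −15x⁴ ÷ −3x = 5x³. Subtract (5x³)·D = −15x⁴ − 40x³. Remainder: 21x³ + 35x² − 65x − 24.
Step 3: lead(21x³ + 35x² − 65x − 24) ÷ lead(D) = 21x³ ÷ −3x = −7x². Subtract (−7x²)·D = 21x³ + 56x². Remainder: −21x² − 65x − 24.
Step 4: lead(−21x² − 65x − 24) ÷ lead(D) = −21x² ÷ −3x = 7x. Subtract (7x)·D = −21x² − 56x. Remainder: −9x − 24.
Step 5: lead(−9x − 24) ÷ lead(D) = −9x ÷ −3x = 3. Subtract (3)·D = −9x − 24. Remainder: 0.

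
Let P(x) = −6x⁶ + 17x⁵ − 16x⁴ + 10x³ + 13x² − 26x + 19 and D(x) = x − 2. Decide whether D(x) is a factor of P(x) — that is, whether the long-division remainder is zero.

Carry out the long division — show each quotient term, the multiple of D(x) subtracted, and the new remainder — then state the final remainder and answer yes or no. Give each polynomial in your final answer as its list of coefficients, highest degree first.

Step 1: lead(−6x⁶ + 17x⁵ − 16x⁴ + 10x³ + 13x² − 26x + 19) ÷ lead(D) = −6x⁶ ÷ x = −6x⁵. Subtract (−6x⁵)·D = −6x⁶ + 12x⁵. Remainder: 5x⁵ − 16x⁴ + 10x³ + 13x² − 26x + 19.
Step 2: lead(5x⁵ − 16x⁴ + 10x³ + 13x² − 26x + 19) ÷ lead(D) = 5x⁵ ÷ x = 5x⁴. Subtract (5x⁴)·D = 5x⁵ − 10x⁴. Remainder: −6x⁴ + 10x³ + 13x² − 26x + 19.
Step 3: lead(−6x⁴ + 10x³ + 13x² − 26x + 19) ÷ lead(D) = −6x⁴ ÷ x = −6x³. Subtract (−6x³)·D = −6x⁴ + 12x³. Remainder: −2x³ + 13x² − 26x + 19.
Step 4: lead(−2x³ + 13x² − 26x + 19) ÷ lead(D) = −2x³ ÷ x = −2x². Subtract (−2x²)·D = −2x³ + 4x². Remainder: 9x² − 26x + 19.
Step 5: lead(9x² − 26x + 19) ÷ lead(D) = 9x² ÷ x = 9x. Subtract (9x)·D = 9x² − 18x. Remainder: −8x + 19.
Step 6: lead(−8x + 19) ÷ lead(D) = −8x ÷ x = −8. Subtract (−8)·D = −8x + 16. Remainder: 3.

R = [3], so D(x) is not a factor of P(x). no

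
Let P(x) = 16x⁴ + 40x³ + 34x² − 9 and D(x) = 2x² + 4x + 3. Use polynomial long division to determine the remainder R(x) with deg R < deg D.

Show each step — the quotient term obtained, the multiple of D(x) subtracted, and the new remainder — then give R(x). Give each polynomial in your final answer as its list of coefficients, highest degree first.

R = [0]

Step 1: lead(16x⁴ + 40x³ + 34x² − 9) ÷ lead(D) = 16x⁴ ÷ 2x² = 8x². Subtract (8x²)·D = 16x⁴ + 32x³ + 24x². Remainder: 8x³ + 10x² − 9.
Step 2: lead(8x³ + 10x² − 9) ÷ lead(D) = 8x³ ÷ 2x² = 4x. Subtract (4x)·D = 8x³ + 16x² + 12x. Remainder: −6x² − 12x − 9.
Step 3: lead(−6x² − 12x − 9) ÷ lead(D) = −6x² ÷ 2x² = −3. Subtract (−3)·D = −6x² − 12x − 9. Remainder: 0.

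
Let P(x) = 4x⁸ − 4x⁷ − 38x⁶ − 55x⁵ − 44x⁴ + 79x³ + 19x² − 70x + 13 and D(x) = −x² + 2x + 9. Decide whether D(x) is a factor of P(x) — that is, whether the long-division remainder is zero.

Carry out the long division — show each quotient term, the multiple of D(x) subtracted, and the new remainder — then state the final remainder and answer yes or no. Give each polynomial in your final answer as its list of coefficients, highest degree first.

R = [4], so D(x) is not a factor of P(x). no

Step 1: lead(4x⁸ − 4x⁷ − 38x⁶ − 55x⁵ − 44x⁴ + 79x³ + 19x² − 70x + 13) ÷ lead(D) = 4x⁸ ÷ −x² = −4x⁶. Subtract (−4x⁶)·D = 4x⁸ − 8x⁷ − 36x⁶. Remainder: 4x⁷ − 2x⁶ − 55x⁵ − 44x⁴ + 79x³ + 19x² − 70x + 13.
Step 2: lead(4x⁷ − 2x⁶ − 55x⁵ − 44x⁴ + 79x³ + 19x² − 70x + 13) ÷ lead(D) = 4x⁷ ÷ −x² = −4x⁵. Subtract (−4x⁵)·D = 4x⁷ − 8x⁶ − 36x⁵. Remainder: 6x⁶ − 19x⁵ − 44x⁴ + 79x³ + 19x² − 70x + 13.
Step 3: lead(6x⁶ − 19x⁵ − 44x⁴ + 79x³ + 19x² − 70x + 13) ÷ lead(D) = 6x⁶ ÷ −x² = −6x⁴. Subtract (−6x⁴)·D = 6x⁶ − 12x⁵ − 54x⁴. Remainder: −7x⁵ + 10x⁴ + 79x³ + 19x² − 70x + 13.
Step 4: lead(−7x⁵ + 10x⁴ + 79x³ + 19x² − 70x + 13) ÷ lead(D) = −7x⁵ ÷ −x² = 7x³. Subtract (7x³)·D = −7x⁵ + 14x⁴ + 63x³. Remainder: −4x⁴ + 16x³ + 19x² − 70x + 13.
Step 5: lead(−4x⁴ + 16x³ + 19x² − 70x + 13) ÷ lead(D) = −4x⁴ ÷ −x² = 4x². Subtract (4x²)·D = −4x⁴ + 8x³ + 36x². Remainder: 8x³ − 17x² − 70x + 13.
Step 6: lead(8x³ − 17x² − 70x + 13) ÷ lead(D) = 8x³ ÷ −x² = −8x. Subtract (−8x)·D = 8x³ − 16x² − 72x. Remainder: −x² + 2x + 13.
Step 7: lead(−x² + 2x + 13) ÷ lead(D) = −x² ÷ −x² = 1. Subtract (1)·D = −x² + 2x + 9. Remainder: 4.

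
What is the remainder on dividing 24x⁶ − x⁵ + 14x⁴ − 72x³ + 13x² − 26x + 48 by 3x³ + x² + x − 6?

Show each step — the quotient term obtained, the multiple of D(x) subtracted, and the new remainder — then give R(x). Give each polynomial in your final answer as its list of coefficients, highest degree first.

Step 1: lead(24x⁶ − x⁵ + 14x⁴ − 72x³ + 13x² − 26x + 48) ÷ lead(D) = 24x⁶ ÷ 3x³ = 8x³. Subtract (8x³)·D = 24x⁶ + 8x⁵ + 8x⁴ − 48x³. Remainder: −9x⁵ + 6x⁴ − 24x³ + 13x² − 26x + 48.
Step 2: lead(−9x⁵ + 6x⁴ − 24x³ + 13x² − 26x + 48) ÷ lead(D) = −9x⁵ ÷ 3x³ = −3x². Subtract (−3x²)·D = −9x⁵ − 3x⁴ − 3x³ + 18x². Remainder: 9x⁴ − 21x³ − 5x² − 26x + 48.
Step 3: lead(9x⁴ − 21x³ − 5x² − 26x + 48) ÷ lead(D) = 9x⁴ ÷ 3x³ = 3x. Subtract (3x)·D = 9x⁴ + 3x³ + 3x² − 18x. Remainder: −24x³ − 8x² − 8x + 48.
Step 4: lead(−24x³ − 8x² − 8x + 48) ÷ lead(D) = −24x³ ÷ 3x³ = −8. Subtract (−8)·D = −24x³ − 8x² − 8x + 48. Remainder: 0.

R = [0]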